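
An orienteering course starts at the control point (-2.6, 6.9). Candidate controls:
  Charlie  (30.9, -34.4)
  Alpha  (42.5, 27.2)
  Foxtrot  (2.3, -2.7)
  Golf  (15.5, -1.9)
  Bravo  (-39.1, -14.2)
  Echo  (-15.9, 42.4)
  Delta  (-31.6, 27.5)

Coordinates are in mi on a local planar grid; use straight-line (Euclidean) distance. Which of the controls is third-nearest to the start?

Distances from the start ((-2.6, 6.9)):
Foxtrot: 10.8 mi
Golf: 20.1 mi
Delta: 35.6 mi
Echo: 37.9 mi
Bravo: 42.2 mi
Alpha: 49.5 mi
Charlie: 53.2 mi
The third-nearest is Delta at 35.6 mi.

Delta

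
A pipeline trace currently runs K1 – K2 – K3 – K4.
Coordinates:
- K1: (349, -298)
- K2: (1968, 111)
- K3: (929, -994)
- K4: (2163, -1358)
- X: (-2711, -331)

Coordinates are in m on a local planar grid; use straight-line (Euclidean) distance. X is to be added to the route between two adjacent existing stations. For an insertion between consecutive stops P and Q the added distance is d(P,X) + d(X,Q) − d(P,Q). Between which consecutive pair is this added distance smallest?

Added distance for inserting X between each consecutive pair:
K1–K2: 6090.1 m
K2–K3: 6883.0 m
K3–K4: 7394.3 m
Smallest added distance is 6090.1 m, inserting between K1 and K2.

between K1 and K2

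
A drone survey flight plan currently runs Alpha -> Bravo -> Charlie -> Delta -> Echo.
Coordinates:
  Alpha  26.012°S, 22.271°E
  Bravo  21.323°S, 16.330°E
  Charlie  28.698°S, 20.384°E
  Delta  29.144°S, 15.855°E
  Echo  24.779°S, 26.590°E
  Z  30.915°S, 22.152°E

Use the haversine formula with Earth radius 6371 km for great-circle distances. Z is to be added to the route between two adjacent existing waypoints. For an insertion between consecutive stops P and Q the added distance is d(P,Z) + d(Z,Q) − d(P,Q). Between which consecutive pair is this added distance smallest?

between Delta and Echo

Added distance for inserting Z between each consecutive pair:
Alpha–Bravo: 960.9 km
Bravo–Charlie: 597.9 km
Charlie–Delta: 493.5 km
Delta–Echo: 278.2 km
Smallest added distance is 278.2 km, inserting between Delta and Echo.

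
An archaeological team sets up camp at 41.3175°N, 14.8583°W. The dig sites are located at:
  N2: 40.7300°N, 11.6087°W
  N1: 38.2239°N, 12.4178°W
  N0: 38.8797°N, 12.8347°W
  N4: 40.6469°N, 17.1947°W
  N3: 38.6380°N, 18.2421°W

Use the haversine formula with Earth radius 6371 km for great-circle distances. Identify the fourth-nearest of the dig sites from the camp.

Distance to each, sorted:
N4: 209.8 km
N2: 280.3 km
N0: 321.1 km
N1: 402.2 km
N3: 414.5 km
The fourth-nearest is N1 at 402.2 km.

N1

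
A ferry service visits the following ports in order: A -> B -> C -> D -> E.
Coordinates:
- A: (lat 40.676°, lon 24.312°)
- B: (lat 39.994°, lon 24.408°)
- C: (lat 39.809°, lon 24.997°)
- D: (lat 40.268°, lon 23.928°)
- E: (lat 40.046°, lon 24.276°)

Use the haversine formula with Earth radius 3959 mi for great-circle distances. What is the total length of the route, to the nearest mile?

170 mi

Leg distances:
A→B: 47.4 mi  (cumulative 47.4 mi)
B→C: 33.7 mi  (cumulative 81.1 mi)
C→D: 64.8 mi  (cumulative 146.0 mi)
D→E: 23.9 mi  (cumulative 169.9 mi)
Total route length ≈ 170 mi.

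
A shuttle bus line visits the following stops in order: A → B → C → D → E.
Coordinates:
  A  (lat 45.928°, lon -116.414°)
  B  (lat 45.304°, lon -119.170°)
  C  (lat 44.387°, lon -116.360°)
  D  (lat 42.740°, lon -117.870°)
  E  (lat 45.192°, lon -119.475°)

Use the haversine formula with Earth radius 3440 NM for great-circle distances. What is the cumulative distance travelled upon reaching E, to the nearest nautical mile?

Leg distances:
A→B: 121.6 NM  (cumulative 121.6 NM)
B→C: 131.7 NM  (cumulative 253.3 NM)
C→D: 118.7 NM  (cumulative 372.0 NM)
D→E: 162.7 NM  (cumulative 534.8 NM)
Cumulative distance at E ≈ 535 NM.

535 NM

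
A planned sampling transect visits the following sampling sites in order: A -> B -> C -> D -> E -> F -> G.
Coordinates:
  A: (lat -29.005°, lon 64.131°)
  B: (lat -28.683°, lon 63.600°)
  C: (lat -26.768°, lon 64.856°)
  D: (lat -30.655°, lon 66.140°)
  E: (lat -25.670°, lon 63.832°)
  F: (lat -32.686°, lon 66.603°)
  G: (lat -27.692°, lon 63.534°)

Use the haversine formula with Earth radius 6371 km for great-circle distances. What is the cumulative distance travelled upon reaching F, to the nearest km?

2183 km

Leg distances:
A→B: 62.9 km  (cumulative 62.9 km)
B→C: 246.2 km  (cumulative 309.1 km)
C→D: 450.0 km  (cumulative 759.1 km)
D→E: 598.7 km  (cumulative 1357.8 km)
E→F: 825.1 km  (cumulative 2182.9 km)
Cumulative distance at F ≈ 2183 km.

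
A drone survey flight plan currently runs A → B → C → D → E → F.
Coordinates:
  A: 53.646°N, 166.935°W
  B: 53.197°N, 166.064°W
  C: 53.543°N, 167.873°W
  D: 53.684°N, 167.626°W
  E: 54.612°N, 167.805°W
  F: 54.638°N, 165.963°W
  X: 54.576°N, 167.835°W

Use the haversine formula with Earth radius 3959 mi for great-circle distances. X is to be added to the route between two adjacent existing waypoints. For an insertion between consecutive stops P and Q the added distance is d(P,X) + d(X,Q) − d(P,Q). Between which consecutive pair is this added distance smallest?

Added distance for inserting X between each consecutive pair:
A–B: 146.0 mi
B–C: 112.6 mi
C–D: 119.6 mi
D–E: 0.4 mi
E–F: 4.1 mi
Smallest added distance is 0.4 mi, inserting between D and E.

between D and E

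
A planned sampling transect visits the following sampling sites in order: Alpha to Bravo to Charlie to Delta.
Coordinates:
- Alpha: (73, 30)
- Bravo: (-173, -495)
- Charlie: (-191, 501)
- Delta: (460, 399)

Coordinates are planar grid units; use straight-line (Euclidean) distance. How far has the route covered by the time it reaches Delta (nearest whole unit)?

2235

Leg distances:
Alpha→Bravo: 579.8  (cumulative 579.8)
Bravo→Charlie: 996.2  (cumulative 1575.9)
Charlie→Delta: 658.9  (cumulative 2234.9)
Cumulative distance at Delta ≈ 2235.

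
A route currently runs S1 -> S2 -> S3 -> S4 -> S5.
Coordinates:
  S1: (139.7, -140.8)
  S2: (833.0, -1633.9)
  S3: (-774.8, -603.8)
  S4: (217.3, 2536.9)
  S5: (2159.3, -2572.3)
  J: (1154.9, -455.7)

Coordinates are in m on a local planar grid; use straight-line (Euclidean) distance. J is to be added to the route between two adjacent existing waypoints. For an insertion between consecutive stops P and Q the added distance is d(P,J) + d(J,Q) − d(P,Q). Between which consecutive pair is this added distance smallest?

between S4 and S5

Added distance for inserting J between each consecutive pair:
S1–S2: 638.1 m
S2–S3: 1247.3 m
S3–S4: 1777.7 m
S4–S5: 13.0 m
Smallest added distance is 13.0 m, inserting between S4 and S5.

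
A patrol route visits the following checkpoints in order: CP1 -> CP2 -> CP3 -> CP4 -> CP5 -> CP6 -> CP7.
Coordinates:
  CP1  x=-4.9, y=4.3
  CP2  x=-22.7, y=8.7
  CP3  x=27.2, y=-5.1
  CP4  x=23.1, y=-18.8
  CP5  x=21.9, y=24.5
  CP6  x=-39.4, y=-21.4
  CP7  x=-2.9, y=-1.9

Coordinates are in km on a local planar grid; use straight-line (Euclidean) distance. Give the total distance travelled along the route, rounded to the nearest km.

Leg distances:
CP1→CP2: 18.3 km  (cumulative 18.3 km)
CP2→CP3: 51.8 km  (cumulative 70.1 km)
CP3→CP4: 14.3 km  (cumulative 84.4 km)
CP4→CP5: 43.3 km  (cumulative 127.7 km)
CP5→CP6: 76.6 km  (cumulative 204.3 km)
CP6→CP7: 41.4 km  (cumulative 245.7 km)
Total route length ≈ 246 km.

246 km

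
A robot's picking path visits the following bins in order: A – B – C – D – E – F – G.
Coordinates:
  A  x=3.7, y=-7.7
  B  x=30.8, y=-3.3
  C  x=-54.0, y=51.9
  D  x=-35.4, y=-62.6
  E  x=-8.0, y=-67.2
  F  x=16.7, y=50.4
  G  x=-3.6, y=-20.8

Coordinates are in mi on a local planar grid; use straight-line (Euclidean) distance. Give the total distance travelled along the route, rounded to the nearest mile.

Leg distances:
A→B: 27.5 mi  (cumulative 27.5 mi)
B→C: 101.2 mi  (cumulative 128.6 mi)
C→D: 116.0 mi  (cumulative 244.6 mi)
D→E: 27.8 mi  (cumulative 272.4 mi)
E→F: 120.2 mi  (cumulative 392.6 mi)
F→G: 74.0 mi  (cumulative 466.6 mi)
Total route length ≈ 467 mi.

467 mi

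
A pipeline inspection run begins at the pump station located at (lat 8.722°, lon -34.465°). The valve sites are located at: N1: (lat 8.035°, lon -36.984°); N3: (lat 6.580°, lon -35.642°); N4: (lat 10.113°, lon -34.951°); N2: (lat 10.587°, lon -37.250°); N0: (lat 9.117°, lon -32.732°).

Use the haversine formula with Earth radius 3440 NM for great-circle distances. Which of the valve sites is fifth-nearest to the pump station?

N2

Distances from the pump station ((lat 8.722°, lon -34.465°)):
N4: 88.3 NM
N0: 105.5 NM
N3: 146.4 NM
N1: 155.2 NM
N2: 199.3 NM
The fifth-nearest is N2 at 199.3 NM.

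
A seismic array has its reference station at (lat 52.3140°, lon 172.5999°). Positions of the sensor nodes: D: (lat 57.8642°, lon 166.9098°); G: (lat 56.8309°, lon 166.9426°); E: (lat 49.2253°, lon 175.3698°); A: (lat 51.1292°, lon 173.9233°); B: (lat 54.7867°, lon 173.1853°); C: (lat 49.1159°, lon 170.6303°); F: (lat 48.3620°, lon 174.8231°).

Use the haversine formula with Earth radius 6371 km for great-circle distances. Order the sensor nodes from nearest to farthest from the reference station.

A, B, C, E, F, G, D

Distance from the reference station at (lat 52.3140°, lon 172.5999°) to each:
A (lat 51.1292°, lon 173.9233°): 160.2 km
B (lat 54.7867°, lon 173.1853°): 277.7 km
C (lat 49.1159°, lon 170.6303°): 381.7 km
E (lat 49.2253°, lon 175.3698°): 394.8 km
F (lat 48.3620°, lon 174.8231°): 466.9 km
G (lat 56.8309°, lon 166.9426°): 620.2 km
D (lat 57.8642°, lon 166.9098°): 715.0 km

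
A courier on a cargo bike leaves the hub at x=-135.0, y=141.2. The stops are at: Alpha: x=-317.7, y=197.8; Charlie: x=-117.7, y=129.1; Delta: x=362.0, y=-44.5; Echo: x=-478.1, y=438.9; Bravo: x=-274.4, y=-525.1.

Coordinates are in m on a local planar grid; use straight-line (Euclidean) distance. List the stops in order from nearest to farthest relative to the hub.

Charlie, Alpha, Echo, Delta, Bravo

Distances from the hub:
Charlie x=-117.7, y=129.1: 21.1 m
Alpha x=-317.7, y=197.8: 191.3 m
Echo x=-478.1, y=438.9: 454.2 m
Delta x=362.0, y=-44.5: 530.6 m
Bravo x=-274.4, y=-525.1: 680.7 m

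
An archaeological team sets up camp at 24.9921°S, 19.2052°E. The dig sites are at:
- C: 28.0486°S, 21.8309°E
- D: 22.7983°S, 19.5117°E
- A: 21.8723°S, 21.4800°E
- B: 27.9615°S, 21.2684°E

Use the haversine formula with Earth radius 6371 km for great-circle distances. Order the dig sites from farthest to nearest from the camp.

C, A, B, D

Computing each great-circle distance from 24.9921°S, 19.2052°E:
C 28.0486°S, 21.8309°E: 428.6 km
A 21.8723°S, 21.4800°E: 417.4 km
B 27.9615°S, 21.2684°E: 388.8 km
D 22.7983°S, 19.5117°E: 245.9 km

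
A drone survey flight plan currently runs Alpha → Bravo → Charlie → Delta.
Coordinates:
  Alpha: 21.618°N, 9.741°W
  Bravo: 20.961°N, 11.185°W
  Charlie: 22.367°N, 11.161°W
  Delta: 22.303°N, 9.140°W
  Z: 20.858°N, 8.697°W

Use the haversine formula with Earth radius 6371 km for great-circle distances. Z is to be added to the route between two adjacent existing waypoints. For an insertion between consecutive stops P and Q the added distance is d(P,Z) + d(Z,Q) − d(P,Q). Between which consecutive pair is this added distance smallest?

Added distance for inserting Z between each consecutive pair:
Alpha–Bravo: 229.5 km
Bravo–Charlie: 407.3 km
Charlie–Delta: 264.1 km
Smallest added distance is 229.5 km, inserting between Alpha and Bravo.

between Alpha and Bravo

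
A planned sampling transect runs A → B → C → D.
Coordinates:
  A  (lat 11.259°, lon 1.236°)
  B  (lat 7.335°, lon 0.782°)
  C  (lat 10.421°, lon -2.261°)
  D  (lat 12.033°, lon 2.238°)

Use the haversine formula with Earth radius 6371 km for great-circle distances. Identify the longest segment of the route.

Leg distances:
A→B: 439.2 km
B→C: 479.0 km
C→D: 522.4 km
The longest leg is C–D at 522.4 km.

C–D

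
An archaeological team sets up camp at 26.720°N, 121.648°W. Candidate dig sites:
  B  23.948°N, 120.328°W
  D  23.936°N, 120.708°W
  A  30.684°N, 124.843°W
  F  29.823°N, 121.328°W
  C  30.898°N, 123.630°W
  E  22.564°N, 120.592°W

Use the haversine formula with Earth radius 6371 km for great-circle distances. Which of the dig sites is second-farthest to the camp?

Distances from the camp (26.720°N, 121.648°W):
A: 539.7 km
C: 503.1 km
E: 474.3 km
F: 346.5 km
B: 335.6 km
D: 323.7 km
The second-farthest is C at 503.1 km.

C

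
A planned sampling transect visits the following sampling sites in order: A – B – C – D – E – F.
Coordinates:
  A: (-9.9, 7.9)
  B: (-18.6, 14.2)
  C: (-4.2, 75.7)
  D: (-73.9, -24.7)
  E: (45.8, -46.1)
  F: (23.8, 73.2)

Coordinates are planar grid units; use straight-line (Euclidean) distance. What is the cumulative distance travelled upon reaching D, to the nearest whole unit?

196

Leg distances:
A→B: 10.7  (cumulative 10.7)
B→C: 63.2  (cumulative 73.9)
C→D: 122.2  (cumulative 196.1)
Cumulative distance at D ≈ 196.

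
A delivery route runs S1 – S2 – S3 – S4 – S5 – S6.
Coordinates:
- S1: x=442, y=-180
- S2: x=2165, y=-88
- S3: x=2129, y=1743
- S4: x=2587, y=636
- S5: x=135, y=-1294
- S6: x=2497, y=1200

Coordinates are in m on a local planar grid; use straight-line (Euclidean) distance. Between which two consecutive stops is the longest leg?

Leg distances:
S1→S2: 1725.5 m
S2→S3: 1831.4 m
S3→S4: 1198.0 m
S4→S5: 3120.4 m
S5→S6: 3435.0 m
The longest leg is S5–S6 at 3435.0 m.

S5–S6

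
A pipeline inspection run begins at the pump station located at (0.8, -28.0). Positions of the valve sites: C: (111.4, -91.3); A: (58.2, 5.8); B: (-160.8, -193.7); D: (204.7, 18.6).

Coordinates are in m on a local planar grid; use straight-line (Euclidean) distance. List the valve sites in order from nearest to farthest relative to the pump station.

A, C, D, B

Distance from the pump station at (0.8, -28.0) to each:
A (58.2, 5.8): 66.6 m
C (111.4, -91.3): 127.4 m
D (204.7, 18.6): 209.2 m
B (-160.8, -193.7): 231.5 m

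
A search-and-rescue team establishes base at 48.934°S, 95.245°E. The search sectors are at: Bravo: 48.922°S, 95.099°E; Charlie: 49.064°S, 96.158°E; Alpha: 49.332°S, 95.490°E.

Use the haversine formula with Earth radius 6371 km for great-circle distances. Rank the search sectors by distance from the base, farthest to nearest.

Charlie, Alpha, Bravo

Distance from the base at 48.934°S, 95.245°E to each:
Charlie 49.064°S, 96.158°E: 68.2 km
Alpha 49.332°S, 95.490°E: 47.7 km
Bravo 48.922°S, 95.099°E: 10.7 km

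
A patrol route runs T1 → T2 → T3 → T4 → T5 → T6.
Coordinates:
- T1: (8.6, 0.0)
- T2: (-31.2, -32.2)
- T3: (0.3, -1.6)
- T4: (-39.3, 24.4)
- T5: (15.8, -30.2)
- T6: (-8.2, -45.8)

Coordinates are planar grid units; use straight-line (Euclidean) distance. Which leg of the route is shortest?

Leg distances:
T1→T2: 51.2
T2→T3: 43.9
T3→T4: 47.4
T4→T5: 77.6
T5→T6: 28.6
The shortest leg is T5–T6 at 28.6.

T5–T6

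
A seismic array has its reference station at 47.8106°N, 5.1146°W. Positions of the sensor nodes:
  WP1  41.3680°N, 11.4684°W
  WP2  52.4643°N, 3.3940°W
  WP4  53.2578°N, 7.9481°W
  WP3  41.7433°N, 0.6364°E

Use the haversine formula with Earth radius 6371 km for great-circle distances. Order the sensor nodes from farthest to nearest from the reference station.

WP1, WP3, WP4, WP2

Distance from the reference station at 47.8106°N, 5.1146°W to each:
WP1 41.3680°N, 11.4684°W: 874.8 km
WP3 41.7433°N, 0.6364°E: 812.6 km
WP4 53.2578°N, 7.9481°W: 637.8 km
WP2 52.4643°N, 3.3940°W: 531.8 km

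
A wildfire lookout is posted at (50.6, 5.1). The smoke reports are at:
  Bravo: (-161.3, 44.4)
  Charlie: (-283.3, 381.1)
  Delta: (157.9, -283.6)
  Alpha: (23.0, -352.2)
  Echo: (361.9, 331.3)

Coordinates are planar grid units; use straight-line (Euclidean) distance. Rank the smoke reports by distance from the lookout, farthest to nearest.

Distances from the lookout:
Charlie (-283.3, 381.1): 502.9
Echo (361.9, 331.3): 450.9
Alpha (23.0, -352.2): 358.4
Delta (157.9, -283.6): 308.0
Bravo (-161.3, 44.4): 215.5

Charlie, Echo, Alpha, Delta, Bravo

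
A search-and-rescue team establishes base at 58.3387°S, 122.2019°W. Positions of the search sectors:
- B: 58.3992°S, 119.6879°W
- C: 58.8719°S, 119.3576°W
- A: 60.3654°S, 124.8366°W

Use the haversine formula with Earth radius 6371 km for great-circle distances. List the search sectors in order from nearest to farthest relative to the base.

Distance from the base at 58.3387°S, 122.2019°W to each:
B 58.3992°S, 119.6879°W: 146.8 km
C 58.8719°S, 119.3576°W: 175.1 km
A 60.3654°S, 124.8366°W: 270.3 km

B, C, A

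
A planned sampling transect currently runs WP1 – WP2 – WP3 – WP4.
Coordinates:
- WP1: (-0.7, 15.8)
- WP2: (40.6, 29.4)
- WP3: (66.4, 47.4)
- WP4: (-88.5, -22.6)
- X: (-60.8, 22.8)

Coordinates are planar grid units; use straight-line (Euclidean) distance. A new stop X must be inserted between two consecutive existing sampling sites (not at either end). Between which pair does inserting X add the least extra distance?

Added distance for inserting X between each consecutive pair:
WP1–WP2: 118.6
WP2–WP3: 199.7
WP3–WP4: 12.8
Smallest added distance is 12.8, inserting between WP3 and WP4.

between WP3 and WP4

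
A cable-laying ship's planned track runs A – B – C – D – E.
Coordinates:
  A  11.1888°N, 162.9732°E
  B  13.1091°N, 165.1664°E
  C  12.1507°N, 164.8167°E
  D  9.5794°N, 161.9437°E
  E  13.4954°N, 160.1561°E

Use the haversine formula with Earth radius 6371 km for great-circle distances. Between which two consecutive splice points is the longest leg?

Leg distances:
A→B: 320.0 km
B→C: 113.1 km
C→D: 424.5 km
D→E: 477.0 km
The longest leg is D–E at 477.0 km.

D–E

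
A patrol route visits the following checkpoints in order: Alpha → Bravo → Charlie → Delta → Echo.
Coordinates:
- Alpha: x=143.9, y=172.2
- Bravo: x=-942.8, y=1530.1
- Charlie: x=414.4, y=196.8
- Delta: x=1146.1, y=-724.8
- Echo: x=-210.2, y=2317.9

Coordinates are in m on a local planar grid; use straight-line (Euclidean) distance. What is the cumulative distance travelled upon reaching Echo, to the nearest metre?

Leg distances:
Alpha→Bravo: 1739.2 m  (cumulative 1739.2 m)
Bravo→Charlie: 1902.5 m  (cumulative 3641.7 m)
Charlie→Delta: 1176.7 m  (cumulative 4818.5 m)
Delta→Echo: 3331.3 m  (cumulative 8149.8 m)
Cumulative distance at Echo ≈ 8150 m.

8150 m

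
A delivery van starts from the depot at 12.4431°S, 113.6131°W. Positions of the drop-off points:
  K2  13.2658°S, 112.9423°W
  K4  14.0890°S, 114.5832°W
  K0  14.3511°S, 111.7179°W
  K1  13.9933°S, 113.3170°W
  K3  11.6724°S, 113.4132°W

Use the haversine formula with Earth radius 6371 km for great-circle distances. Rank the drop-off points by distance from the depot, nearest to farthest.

K3, K2, K1, K4, K0

Computing each great-circle distance from 12.4431°S, 113.6131°W:
K3 11.6724°S, 113.4132°W: 88.4 km
K2 13.2658°S, 112.9423°W: 116.9 km
K1 13.9933°S, 113.3170°W: 175.3 km
K4 14.0890°S, 114.5832°W: 211.0 km
K0 14.3511°S, 111.7179°W: 295.0 km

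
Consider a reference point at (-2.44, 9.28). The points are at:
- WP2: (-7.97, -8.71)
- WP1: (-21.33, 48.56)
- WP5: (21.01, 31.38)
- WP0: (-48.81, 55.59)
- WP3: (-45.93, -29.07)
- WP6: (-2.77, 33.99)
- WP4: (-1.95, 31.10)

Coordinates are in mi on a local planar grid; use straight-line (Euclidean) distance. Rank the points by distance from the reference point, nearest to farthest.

WP2, WP4, WP6, WP5, WP1, WP3, WP0

Distances from the reference point:
WP2 (-7.97, -8.71): 18.8 mi
WP4 (-1.95, 31.10): 21.8 mi
WP6 (-2.77, 33.99): 24.7 mi
WP5 (21.01, 31.38): 32.2 mi
WP1 (-21.33, 48.56): 43.6 mi
WP3 (-45.93, -29.07): 58.0 mi
WP0 (-48.81, 55.59): 65.5 mi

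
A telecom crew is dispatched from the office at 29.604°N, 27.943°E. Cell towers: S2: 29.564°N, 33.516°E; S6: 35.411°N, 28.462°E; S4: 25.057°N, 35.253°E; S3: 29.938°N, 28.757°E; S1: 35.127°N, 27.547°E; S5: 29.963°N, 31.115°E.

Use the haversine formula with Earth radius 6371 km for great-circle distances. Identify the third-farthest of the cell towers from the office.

Distance to each, sorted:
S4: 881.1 km
S6: 647.5 km
S1: 615.3 km
S2: 538.9 km
S5: 308.7 km
S3: 86.9 km
The third-farthest is S1 at 615.3 km.

S1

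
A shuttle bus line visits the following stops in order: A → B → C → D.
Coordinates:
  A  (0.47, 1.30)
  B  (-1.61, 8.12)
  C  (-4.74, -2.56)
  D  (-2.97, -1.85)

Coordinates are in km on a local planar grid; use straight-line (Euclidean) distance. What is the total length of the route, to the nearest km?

Leg distances:
A→B: 7.1 km  (cumulative 7.1 km)
B→C: 11.1 km  (cumulative 18.3 km)
C→D: 1.9 km  (cumulative 20.2 km)
Total route length ≈ 20 km.

20 km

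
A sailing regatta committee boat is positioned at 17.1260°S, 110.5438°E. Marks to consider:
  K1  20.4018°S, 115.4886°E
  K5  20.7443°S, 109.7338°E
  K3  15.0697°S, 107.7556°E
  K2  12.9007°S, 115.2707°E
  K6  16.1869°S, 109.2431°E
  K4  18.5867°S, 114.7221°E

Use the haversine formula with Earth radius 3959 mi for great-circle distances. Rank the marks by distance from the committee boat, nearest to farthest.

Distance from the committee boat at 17.1260°S, 110.5438°E to each:
K6 16.1869°S, 109.2431°E: 107.8 mi
K3 15.0697°S, 107.7556°E: 233.3 mi
K5 20.7443°S, 109.7338°E: 255.6 mi
K4 18.5867°S, 114.7221°E: 292.7 mi
K1 20.4018°S, 115.4886°E: 394.8 mi
K2 12.9007°S, 115.2707°E: 429.8 mi

K6, K3, K5, K4, K1, K2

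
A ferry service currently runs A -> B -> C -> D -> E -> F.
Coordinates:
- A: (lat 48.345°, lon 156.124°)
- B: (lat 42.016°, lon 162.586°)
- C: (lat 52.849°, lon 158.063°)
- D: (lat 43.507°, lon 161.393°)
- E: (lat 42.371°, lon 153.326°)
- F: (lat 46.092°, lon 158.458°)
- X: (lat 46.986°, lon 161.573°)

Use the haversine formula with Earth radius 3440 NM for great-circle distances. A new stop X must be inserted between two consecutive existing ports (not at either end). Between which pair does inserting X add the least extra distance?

Added distance for inserting X between each consecutive pair:
A–B: 68.6 NM
B–C: 3.2 NM
C–D: 9.8 NM
D–E: 295.7 NM
E–F: 273.0 NM
Smallest added distance is 3.2 NM, inserting between B and C.

between B and C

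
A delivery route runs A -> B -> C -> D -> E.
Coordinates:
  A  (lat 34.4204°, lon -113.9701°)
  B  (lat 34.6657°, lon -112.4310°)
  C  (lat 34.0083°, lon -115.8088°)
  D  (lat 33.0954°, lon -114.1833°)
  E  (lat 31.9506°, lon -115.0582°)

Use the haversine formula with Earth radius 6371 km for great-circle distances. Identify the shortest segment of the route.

A–B

Leg distances:
A→B: 143.6 km
B→C: 318.6 km
C→D: 181.6 km
D→E: 151.4 km
The shortest leg is A–B at 143.6 km.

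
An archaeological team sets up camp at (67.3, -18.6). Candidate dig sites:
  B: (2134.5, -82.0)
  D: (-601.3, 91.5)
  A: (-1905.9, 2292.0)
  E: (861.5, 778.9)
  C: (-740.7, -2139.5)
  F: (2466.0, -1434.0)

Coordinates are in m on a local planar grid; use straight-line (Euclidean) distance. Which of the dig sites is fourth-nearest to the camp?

C

Distances from the camp ((67.3, -18.6)):
D: 677.6 m
E: 1125.5 m
B: 2068.2 m
C: 2269.6 m
F: 2785.2 m
A: 3038.5 m
The fourth-nearest is C at 2269.6 m.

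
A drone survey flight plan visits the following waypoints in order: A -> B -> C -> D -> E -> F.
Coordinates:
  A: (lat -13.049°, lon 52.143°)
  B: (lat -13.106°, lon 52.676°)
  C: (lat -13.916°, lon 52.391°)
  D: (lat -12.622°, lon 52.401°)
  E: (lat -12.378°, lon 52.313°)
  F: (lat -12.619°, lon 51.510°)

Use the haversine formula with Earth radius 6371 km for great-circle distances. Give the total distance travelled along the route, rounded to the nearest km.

Leg distances:
A→B: 58.1 km  (cumulative 58.1 km)
B→C: 95.2 km  (cumulative 153.3 km)
C→D: 143.9 km  (cumulative 297.2 km)
D→E: 28.8 km  (cumulative 325.9 km)
E→F: 91.2 km  (cumulative 417.1 km)
Total route length ≈ 417 km.

417 km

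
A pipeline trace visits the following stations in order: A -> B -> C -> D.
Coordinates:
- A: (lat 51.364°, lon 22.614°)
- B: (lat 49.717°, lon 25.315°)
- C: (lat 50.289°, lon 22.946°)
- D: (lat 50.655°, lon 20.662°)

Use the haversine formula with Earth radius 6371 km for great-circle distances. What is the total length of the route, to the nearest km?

612 km

Leg distances:
A→B: 264.5 km  (cumulative 264.5 km)
B→C: 180.9 km  (cumulative 445.3 km)
C→D: 166.7 km  (cumulative 612.0 km)
Total route length ≈ 612 km.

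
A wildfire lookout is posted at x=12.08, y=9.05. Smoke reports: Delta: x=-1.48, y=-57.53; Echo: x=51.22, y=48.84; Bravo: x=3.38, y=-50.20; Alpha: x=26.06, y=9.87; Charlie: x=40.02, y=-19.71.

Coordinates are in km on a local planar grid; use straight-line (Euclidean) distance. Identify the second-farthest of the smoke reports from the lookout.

Distances from the lookout (x=12.08, y=9.05):
Delta: 67.9 km
Bravo: 59.9 km
Echo: 55.8 km
Charlie: 40.1 km
Alpha: 14.0 km
The second-farthest is Bravo at 59.9 km.

Bravo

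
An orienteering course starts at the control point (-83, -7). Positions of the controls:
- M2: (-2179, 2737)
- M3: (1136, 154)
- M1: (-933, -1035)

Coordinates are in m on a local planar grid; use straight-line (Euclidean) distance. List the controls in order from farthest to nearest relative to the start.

Computing each straight-line distance from (-83, -7):
M2 (-2179, 2737): 3452.9 m
M1 (-933, -1035): 1333.9 m
M3 (1136, 154): 1229.6 m

M2, M1, M3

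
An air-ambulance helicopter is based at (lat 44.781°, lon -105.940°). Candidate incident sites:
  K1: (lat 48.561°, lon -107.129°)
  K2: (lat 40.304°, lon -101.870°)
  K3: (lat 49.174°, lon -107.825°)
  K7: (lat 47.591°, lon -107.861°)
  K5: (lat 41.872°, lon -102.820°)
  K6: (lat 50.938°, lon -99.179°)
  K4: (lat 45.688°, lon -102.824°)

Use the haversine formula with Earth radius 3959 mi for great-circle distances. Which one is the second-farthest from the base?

K2

Distance to each, sorted:
K6: 528.0 mi
K2: 372.2 mi
K3: 316.3 mi
K1: 267.2 mi
K5: 254.9 mi
K7: 214.8 mi
K4: 164.0 mi
The second-farthest is K2 at 372.2 mi.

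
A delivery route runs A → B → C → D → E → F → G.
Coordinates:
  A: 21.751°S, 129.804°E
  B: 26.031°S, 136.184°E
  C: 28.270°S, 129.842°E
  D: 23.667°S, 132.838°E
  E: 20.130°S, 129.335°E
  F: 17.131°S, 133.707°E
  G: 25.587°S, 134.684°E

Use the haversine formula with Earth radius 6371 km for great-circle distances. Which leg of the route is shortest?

Leg distances:
A→B: 804.3 km
B→C: 675.0 km
C→D: 592.9 km
D→E: 534.1 km
E→F: 568.6 km
F→G: 945.7 km
The shortest leg is D–E at 534.1 km.

D–E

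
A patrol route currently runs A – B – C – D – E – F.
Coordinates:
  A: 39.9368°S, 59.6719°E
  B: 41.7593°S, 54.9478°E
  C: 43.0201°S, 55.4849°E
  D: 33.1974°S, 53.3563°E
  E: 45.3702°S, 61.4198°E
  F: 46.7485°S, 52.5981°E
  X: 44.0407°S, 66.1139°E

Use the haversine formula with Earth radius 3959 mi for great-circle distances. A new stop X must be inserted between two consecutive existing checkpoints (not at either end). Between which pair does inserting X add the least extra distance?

Added distance for inserting X between each consecutive pair:
A–B: 744.6 mi
B–C: 1031.6 mi
C–D: 863.6 mi
D–E: 319.4 mi
E–F: 495.8 mi
Smallest added distance is 319.4 mi, inserting between D and E.

between D and E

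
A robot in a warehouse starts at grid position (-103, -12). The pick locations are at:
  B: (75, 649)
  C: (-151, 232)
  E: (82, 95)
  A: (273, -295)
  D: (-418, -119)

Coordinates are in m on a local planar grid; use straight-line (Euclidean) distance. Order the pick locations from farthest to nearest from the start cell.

B, A, D, C, E

Distance from the start cell at (-103, -12) to each:
B (75, 649): 684.5 m
A (273, -295): 470.6 m
D (-418, -119): 332.7 m
C (-151, 232): 248.7 m
E (82, 95): 213.7 m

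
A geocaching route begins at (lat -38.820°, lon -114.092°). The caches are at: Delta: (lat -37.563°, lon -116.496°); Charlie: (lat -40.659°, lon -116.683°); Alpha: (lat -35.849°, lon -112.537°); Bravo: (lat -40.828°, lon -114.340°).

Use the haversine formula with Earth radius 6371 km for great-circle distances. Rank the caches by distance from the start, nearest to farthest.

Bravo, Delta, Charlie, Alpha

Computing each great-circle distance from (lat -38.820°, lon -114.092°):
Bravo (lat -40.828°, lon -114.340°): 224.3 km
Delta (lat -37.563°, lon -116.496°): 252.3 km
Charlie (lat -40.659°, lon -116.683°): 301.5 km
Alpha (lat -35.849°, lon -112.537°): 357.8 km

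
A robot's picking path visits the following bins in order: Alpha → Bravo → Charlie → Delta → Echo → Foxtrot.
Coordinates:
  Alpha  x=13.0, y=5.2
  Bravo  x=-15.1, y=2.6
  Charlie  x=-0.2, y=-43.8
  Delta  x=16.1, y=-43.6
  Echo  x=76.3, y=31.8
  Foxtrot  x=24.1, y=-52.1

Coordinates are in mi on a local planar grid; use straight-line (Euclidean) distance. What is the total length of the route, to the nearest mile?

289 mi

Leg distances:
Alpha→Bravo: 28.2 mi  (cumulative 28.2 mi)
Bravo→Charlie: 48.7 mi  (cumulative 77.0 mi)
Charlie→Delta: 16.3 mi  (cumulative 93.3 mi)
Delta→Echo: 96.5 mi  (cumulative 189.7 mi)
Echo→Foxtrot: 98.8 mi  (cumulative 288.6 mi)
Total route length ≈ 289 mi.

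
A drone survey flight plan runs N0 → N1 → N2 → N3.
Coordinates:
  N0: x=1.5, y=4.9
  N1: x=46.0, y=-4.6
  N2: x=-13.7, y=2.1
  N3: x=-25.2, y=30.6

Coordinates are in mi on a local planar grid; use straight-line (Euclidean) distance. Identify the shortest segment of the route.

Leg distances:
N0→N1: 45.5 mi
N1→N2: 60.1 mi
N2→N3: 30.7 mi
The shortest leg is N2–N3 at 30.7 mi.

N2–N3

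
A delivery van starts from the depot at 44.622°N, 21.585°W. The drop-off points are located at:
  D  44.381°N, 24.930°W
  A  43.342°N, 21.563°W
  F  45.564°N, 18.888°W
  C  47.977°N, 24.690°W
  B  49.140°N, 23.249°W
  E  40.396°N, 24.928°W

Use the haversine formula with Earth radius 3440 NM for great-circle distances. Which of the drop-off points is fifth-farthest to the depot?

F

Distance to each, sorted:
E: 293.7 NM
B: 279.7 NM
C: 239.0 NM
D: 144.0 NM
F: 127.5 NM
A: 76.9 NM
The fifth-farthest is F at 127.5 NM.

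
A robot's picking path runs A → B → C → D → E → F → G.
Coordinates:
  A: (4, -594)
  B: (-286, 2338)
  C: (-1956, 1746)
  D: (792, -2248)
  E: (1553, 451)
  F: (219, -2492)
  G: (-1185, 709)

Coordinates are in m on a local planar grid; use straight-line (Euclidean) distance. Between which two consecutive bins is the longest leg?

C–D

Leg distances:
A→B: 2946.3 m
B→C: 1771.8 m
C→D: 4848.0 m
D→E: 2804.2 m
E→F: 3231.2 m
F→G: 3495.4 m
The longest leg is C–D at 4848.0 m.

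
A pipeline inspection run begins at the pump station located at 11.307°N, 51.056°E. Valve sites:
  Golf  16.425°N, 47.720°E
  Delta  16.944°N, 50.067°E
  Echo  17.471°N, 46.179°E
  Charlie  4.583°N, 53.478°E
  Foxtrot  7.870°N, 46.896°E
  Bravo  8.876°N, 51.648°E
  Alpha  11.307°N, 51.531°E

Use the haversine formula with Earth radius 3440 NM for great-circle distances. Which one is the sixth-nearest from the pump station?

Charlie

Distance to each, sorted:
Alpha: 28.0 NM
Bravo: 150.1 NM
Foxtrot: 321.3 NM
Delta: 343.3 NM
Golf: 363.6 NM
Charlie: 428.6 NM
Echo: 466.2 NM
The sixth-nearest is Charlie at 428.6 NM.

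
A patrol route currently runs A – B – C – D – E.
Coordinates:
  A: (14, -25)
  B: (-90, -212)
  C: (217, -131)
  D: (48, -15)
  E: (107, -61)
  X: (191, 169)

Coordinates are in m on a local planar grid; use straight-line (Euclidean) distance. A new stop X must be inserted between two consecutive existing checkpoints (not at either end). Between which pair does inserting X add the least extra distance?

between C and D

Added distance for inserting X between each consecutive pair:
A–B: 522.1 m
B–C: 457.0 m
C–D: 329.2 m
D–E: 403.1 m
Smallest added distance is 329.2 m, inserting between C and D.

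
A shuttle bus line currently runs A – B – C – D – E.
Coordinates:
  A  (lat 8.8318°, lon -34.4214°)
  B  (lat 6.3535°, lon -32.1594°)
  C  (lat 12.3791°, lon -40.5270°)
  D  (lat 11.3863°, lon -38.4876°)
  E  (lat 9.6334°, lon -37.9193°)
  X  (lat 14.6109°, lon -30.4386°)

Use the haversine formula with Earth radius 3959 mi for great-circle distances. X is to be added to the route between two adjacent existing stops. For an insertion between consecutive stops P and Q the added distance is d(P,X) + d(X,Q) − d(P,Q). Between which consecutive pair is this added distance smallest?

Added distance for inserting X between each consecutive pair:
A–B: 833.1 mi
B–C: 571.5 mi
C–D: 1126.9 mi
D–E: 1069.8 mi
Smallest added distance is 571.5 mi, inserting between B and C.

between B and C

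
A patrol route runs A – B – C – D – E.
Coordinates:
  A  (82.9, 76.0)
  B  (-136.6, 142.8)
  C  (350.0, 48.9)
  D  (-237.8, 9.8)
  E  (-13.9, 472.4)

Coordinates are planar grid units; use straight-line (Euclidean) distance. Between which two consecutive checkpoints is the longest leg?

Leg distances:
A→B: 229.4
B→C: 495.6
C→D: 589.1
D→E: 513.9
The longest leg is C–D at 589.1.

C–D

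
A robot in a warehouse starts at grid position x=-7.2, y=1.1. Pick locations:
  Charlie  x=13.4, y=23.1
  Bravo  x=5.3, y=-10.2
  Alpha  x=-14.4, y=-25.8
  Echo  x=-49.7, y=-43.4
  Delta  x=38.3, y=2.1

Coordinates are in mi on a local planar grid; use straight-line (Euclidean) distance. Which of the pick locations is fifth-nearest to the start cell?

Echo

Distance to each, sorted:
Bravo: 16.9 mi
Alpha: 27.8 mi
Charlie: 30.1 mi
Delta: 45.5 mi
Echo: 61.5 mi
The fifth-nearest is Echo at 61.5 mi.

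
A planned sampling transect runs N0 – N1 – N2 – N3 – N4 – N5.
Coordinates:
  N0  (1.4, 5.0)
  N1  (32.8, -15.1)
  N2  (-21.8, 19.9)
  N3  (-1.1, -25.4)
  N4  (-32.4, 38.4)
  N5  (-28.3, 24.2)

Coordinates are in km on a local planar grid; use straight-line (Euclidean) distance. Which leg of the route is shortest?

N4–N5

Leg distances:
N0→N1: 37.3 km
N1→N2: 64.9 km
N2→N3: 49.8 km
N3→N4: 71.1 km
N4→N5: 14.8 km
The shortest leg is N4–N5 at 14.8 km.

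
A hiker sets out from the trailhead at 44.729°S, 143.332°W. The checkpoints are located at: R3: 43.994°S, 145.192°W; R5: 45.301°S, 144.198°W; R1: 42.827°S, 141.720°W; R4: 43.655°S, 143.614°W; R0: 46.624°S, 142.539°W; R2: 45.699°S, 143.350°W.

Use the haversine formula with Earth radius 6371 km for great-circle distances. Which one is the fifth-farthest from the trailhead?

Distance to each, sorted:
R1: 247.9 km
R0: 219.5 km
R3: 168.9 km
R4: 121.5 km
R2: 107.9 km
R5: 93.2 km
The fifth-farthest is R2 at 107.9 km.

R2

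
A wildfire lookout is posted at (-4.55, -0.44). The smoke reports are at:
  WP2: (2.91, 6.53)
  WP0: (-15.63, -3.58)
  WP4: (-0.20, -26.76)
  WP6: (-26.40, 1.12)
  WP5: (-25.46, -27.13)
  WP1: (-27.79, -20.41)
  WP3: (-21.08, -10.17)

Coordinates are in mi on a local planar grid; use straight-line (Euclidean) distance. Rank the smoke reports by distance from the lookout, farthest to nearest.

WP5, WP1, WP4, WP6, WP3, WP0, WP2

Computing each straight-line distance from (-4.55, -0.44):
WP5 (-25.46, -27.13): 33.9 mi
WP1 (-27.79, -20.41): 30.6 mi
WP4 (-0.20, -26.76): 26.7 mi
WP6 (-26.40, 1.12): 21.9 mi
WP3 (-21.08, -10.17): 19.2 mi
WP0 (-15.63, -3.58): 11.5 mi
WP2 (2.91, 6.53): 10.2 mi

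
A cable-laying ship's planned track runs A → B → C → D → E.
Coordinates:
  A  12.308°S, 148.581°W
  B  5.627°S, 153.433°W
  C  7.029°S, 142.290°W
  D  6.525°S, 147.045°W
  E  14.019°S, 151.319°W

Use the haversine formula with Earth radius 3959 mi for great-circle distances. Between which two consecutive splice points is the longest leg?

B–C

Leg distances:
A→B: 568.0 mi
B→C: 771.3 mi
C→D: 328.1 mi
D→E: 593.7 mi
The longest leg is B–C at 771.3 mi.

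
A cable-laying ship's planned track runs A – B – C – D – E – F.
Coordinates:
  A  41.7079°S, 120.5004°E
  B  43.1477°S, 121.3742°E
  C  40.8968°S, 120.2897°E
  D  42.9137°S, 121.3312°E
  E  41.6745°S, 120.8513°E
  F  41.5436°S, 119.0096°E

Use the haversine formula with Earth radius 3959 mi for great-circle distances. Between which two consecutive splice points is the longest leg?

B–C

Leg distances:
A→B: 109.0 mi
B→C: 165.2 mi
C→D: 149.3 mi
D→E: 89.1 mi
E→F: 95.6 mi
The longest leg is B–C at 165.2 mi.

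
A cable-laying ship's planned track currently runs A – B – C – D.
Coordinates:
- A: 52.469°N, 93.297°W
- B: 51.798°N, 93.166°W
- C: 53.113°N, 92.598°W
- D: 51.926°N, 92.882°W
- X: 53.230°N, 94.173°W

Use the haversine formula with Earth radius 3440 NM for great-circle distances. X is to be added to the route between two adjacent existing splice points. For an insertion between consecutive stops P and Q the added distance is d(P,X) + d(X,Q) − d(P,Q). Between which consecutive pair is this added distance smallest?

between B and C

Added distance for inserting X between each consecutive pair:
A–B: 108.6 NM
B–C: 69.0 NM
C–D: 76.5 NM
Smallest added distance is 69.0 NM, inserting between B and C.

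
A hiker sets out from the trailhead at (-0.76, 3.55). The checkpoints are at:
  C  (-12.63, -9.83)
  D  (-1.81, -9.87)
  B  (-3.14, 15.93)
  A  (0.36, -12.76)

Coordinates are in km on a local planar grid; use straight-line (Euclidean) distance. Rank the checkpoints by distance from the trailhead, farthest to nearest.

C, A, D, B

Distance from the trailhead at (-0.76, 3.55) to each:
C (-12.63, -9.83): 17.9 km
A (0.36, -12.76): 16.3 km
D (-1.81, -9.87): 13.5 km
B (-3.14, 15.93): 12.6 km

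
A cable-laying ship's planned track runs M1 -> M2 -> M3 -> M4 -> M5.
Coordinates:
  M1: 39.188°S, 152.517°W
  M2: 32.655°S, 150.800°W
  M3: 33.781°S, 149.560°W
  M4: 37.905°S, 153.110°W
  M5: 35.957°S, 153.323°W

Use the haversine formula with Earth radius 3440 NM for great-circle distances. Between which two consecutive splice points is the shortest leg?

M2–M3

Leg distances:
M1→M2: 401.0 NM
M2→M3: 91.9 NM
M3→M4: 301.9 NM
M4→M5: 117.4 NM
The shortest leg is M2–M3 at 91.9 NM.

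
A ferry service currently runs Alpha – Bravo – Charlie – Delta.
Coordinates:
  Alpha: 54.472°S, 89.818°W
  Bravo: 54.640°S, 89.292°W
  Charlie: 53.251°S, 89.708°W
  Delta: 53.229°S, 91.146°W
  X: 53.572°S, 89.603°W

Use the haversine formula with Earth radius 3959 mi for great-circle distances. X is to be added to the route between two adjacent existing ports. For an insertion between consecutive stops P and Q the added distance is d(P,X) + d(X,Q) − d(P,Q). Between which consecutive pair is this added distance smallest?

between Bravo and Charlie

Added distance for inserting X between each consecutive pair:
Alpha–Bravo: 113.6 mi
Bravo–Charlie: 0.0 mi
Charlie–Delta: 31.0 mi
Smallest added distance is 0.0 mi, inserting between Bravo and Charlie.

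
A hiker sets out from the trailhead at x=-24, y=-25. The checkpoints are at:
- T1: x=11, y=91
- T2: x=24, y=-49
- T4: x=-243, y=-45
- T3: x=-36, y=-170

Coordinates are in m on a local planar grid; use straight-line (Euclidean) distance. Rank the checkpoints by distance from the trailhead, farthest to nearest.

T4, T3, T1, T2

Computing each straight-line distance from x=-24, y=-25:
T4 x=-243, y=-45: 219.9 m
T3 x=-36, y=-170: 145.5 m
T1 x=11, y=91: 121.2 m
T2 x=24, y=-49: 53.7 m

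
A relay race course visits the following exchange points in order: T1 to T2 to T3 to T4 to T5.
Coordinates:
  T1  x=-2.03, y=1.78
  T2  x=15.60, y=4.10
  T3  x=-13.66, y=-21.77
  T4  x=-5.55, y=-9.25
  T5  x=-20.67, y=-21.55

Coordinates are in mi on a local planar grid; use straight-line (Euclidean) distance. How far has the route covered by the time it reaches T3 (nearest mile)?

Leg distances:
T1→T2: 17.8 mi  (cumulative 17.8 mi)
T2→T3: 39.1 mi  (cumulative 56.8 mi)
Cumulative distance at T3 ≈ 57 mi.

57 mi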